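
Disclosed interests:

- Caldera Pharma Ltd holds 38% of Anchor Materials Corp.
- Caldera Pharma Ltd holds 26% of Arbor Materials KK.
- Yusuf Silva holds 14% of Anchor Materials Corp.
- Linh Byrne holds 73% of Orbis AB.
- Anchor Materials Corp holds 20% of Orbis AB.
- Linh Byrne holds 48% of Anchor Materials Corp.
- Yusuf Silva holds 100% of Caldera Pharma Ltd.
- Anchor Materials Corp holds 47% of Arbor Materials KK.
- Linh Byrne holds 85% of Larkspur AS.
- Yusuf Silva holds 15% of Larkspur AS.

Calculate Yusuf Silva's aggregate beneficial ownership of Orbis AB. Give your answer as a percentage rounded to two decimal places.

Yusuf reaches Orbis along 2 paths.
Via Anchor: 14% × 20% = 2.8%.
Via Caldera → Anchor: 100% × 38% × 20% = 7.6%.
Total: 2.8% + 7.6% = 10.4%.
Rounded: 10.40%.

10.40%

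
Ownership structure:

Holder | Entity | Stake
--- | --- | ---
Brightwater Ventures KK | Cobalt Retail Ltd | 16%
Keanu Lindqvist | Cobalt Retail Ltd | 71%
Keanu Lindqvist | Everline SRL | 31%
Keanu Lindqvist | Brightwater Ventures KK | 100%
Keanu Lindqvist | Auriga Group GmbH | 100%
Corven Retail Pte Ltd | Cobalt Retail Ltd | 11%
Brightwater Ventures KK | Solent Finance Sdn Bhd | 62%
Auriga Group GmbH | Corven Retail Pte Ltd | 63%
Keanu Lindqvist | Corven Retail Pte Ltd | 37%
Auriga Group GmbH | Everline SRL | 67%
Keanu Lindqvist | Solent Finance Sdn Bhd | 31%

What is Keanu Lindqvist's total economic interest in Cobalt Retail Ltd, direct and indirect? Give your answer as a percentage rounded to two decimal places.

98.00%

Keanu reaches Cobalt along 4 paths.
Via Auriga → Corven: 100% × 63% × 11% = 6.93%.
Via Corven: 37% × 11% = 4.07%.
Direct stake: 71% = 71%.
Via Brightwater: 100% × 16% = 16%.
Total: 6.93% + 4.07% + 71% + 16% = 98%.
Rounded: 98.00%.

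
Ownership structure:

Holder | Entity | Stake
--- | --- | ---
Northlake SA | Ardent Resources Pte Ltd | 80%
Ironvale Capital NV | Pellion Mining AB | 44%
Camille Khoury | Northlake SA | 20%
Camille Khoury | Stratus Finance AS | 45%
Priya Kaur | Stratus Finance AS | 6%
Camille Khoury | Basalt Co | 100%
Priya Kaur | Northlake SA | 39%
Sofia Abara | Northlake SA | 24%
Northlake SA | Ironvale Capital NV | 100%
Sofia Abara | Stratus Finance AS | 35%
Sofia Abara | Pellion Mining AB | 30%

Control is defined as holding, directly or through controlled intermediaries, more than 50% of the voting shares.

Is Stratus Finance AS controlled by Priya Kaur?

Priya's largest direct stake is 39% in Northlake, which does not meet the threshold, so Priya controls no company.
In Stratus, Priya's side holds only 6%, not > 50%.
So Priya does not control Stratus.

No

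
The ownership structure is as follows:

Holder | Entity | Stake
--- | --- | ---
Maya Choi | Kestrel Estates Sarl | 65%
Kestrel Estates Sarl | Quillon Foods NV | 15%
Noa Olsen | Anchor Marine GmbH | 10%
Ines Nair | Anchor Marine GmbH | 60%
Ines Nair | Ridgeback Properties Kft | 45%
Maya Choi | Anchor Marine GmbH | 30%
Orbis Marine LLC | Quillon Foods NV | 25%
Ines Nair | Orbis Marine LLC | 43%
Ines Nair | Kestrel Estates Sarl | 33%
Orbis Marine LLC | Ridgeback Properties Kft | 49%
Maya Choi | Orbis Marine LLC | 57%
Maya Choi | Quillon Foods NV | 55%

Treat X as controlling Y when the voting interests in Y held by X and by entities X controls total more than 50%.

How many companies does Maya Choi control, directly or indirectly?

Maya holds 57% of Orbis, so Maya controls Orbis.
Maya holds 65% of Kestrel, so Maya controls Kestrel.
Kestrel and Maya and Orbis together hold 15% + 55% + 25% = 95% of Quillon, so Maya controls Quillon.
No other company's threshold is met.
Maya controls 3 companies.

3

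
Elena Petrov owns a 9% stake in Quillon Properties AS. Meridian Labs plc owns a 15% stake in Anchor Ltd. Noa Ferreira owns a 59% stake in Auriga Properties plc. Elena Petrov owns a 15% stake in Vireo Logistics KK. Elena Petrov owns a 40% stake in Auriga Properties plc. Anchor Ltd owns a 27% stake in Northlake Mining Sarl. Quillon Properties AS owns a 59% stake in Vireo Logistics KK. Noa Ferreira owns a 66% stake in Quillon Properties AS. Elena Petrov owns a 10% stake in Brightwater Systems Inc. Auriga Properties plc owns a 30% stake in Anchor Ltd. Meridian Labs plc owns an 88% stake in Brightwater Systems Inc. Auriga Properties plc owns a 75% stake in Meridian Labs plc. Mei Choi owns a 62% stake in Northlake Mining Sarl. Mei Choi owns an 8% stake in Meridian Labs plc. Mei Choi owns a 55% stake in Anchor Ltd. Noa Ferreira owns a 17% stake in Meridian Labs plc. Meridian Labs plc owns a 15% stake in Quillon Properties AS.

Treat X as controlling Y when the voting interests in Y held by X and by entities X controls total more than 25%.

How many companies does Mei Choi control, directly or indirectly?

Mei holds 55% of Anchor, so Mei controls Anchor.
Mei and Anchor together hold 62% + 27% = 89% of Northlake, so Mei controls Northlake.
No other company's threshold is met.
Mei controls 2 companies.

2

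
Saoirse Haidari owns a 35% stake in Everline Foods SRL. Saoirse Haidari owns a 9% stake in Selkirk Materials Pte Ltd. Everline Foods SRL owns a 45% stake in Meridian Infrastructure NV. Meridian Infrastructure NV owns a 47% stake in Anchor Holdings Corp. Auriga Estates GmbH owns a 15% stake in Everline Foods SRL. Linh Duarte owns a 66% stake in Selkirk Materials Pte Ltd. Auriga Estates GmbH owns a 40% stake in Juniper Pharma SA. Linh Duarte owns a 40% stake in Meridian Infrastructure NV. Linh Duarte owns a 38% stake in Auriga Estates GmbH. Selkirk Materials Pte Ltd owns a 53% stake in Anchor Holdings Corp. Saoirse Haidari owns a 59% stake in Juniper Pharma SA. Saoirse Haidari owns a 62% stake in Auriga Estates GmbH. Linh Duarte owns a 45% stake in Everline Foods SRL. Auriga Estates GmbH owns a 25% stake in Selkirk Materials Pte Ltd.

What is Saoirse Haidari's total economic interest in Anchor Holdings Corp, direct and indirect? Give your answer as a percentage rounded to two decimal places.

Saoirse reaches Anchor along 4 paths.
Via Auriga → Selkirk: 62% × 25% × 53% = 8.215%.
Via Selkirk: 9% × 53% = 4.77%.
Via Auriga → Everline → Meridian: 62% × 15% × 45% × 47% = 1.96695%.
Via Everline → Meridian: 35% × 45% × 47% = 7.4025%.
Total: 8.215% + 4.77% + 1.96695% + 7.4025% = 22.35445%.
Rounded: 22.35%.

22.35%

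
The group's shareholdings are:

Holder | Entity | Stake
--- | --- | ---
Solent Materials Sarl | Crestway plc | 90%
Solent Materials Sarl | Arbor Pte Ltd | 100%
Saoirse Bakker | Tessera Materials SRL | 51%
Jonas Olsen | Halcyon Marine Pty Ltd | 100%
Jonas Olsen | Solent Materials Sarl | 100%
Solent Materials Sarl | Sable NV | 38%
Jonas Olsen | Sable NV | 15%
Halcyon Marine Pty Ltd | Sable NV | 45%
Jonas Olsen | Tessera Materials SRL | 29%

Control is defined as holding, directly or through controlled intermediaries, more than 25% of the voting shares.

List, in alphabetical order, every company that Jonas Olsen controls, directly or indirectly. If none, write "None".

Arbor Pte Ltd, Crestway plc, Halcyon Marine Pty Ltd, Sable NV, Solent Materials Sarl, Tessera Materials SRL

Jonas holds 100% of Halcyon, so Jonas controls Halcyon.
Jonas holds 100% of Solent, so Jonas controls Solent.
Solent holds 100% of Arbor, so Jonas controls Arbor.
Solent and Halcyon and Jonas together hold 38% + 45% + 15% = 98% of Sable, so Jonas controls Sable.
Solent holds 90% of Crestway, so Jonas controls Crestway.
Jonas holds 29% of Tessera, so Jonas controls Tessera.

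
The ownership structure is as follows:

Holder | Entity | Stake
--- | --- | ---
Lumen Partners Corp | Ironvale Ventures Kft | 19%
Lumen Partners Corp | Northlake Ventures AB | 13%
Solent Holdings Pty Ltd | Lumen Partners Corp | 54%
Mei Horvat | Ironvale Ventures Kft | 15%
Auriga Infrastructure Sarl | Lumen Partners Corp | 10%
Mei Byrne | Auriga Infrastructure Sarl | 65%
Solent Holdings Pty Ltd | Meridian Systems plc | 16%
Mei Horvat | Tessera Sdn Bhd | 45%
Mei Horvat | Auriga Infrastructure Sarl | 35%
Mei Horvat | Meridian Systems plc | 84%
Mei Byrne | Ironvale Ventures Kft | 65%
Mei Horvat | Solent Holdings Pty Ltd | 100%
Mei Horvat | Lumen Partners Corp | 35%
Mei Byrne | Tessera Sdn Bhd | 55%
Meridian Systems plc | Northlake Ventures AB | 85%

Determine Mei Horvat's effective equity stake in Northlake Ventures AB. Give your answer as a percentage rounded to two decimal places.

Mei Horvat reaches Northlake along 5 paths.
Via Auriga → Lumen: 35% × 10% × 13% = 0.455%.
Via Solent → Lumen: 100% × 54% × 13% = 7.02%.
Via Lumen: 35% × 13% = 4.55%.
Via Meridian: 84% × 85% = 71.4%.
Via Solent → Meridian: 100% × 16% × 85% = 13.6%.
Total: 0.455% + 7.02% + 4.55% + 71.4% + 13.6% = 97.025%.
Rounded: 97.03%.

97.03%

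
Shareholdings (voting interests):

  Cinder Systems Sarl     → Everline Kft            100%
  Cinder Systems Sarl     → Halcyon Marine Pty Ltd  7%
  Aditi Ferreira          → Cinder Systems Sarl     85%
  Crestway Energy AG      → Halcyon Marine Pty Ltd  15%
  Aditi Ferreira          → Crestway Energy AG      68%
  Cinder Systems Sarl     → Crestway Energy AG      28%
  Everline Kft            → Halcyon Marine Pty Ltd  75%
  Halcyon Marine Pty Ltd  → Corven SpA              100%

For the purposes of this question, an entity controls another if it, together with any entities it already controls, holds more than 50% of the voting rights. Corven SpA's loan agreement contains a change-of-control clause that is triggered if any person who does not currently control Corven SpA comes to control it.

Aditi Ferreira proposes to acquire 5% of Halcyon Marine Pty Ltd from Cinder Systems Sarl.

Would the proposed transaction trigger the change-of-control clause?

The purchase adds only to Aditi's holdings (Cinder's stake shrinks), so Aditi is the only person who could newly come to control Corven.
Aditi holds 85% of Cinder, so Aditi controls Cinder.
Aditi and Cinder together hold 68% + 28% = 96% of Crestway, so Aditi controls Crestway.
Cinder holds 100% of Everline, so Aditi controls Everline.
Everline and Cinder and Crestway together hold 75% + 7% + 15% = 97% of Halcyon, so Aditi controls Halcyon.
Halcyon holds 100% of Corven, so Aditi controls Corven.
So Aditi already controls Corven before the transaction.
After the purchase, Aditi holds 5% of Halcyon directly, and Cinder's stake falls to 2%.
Aditi controlled Corven already, so this is not a new person acquiring control; every other person's position is unchanged or reduced.
No new person acquires control, so the clause is not triggered.

No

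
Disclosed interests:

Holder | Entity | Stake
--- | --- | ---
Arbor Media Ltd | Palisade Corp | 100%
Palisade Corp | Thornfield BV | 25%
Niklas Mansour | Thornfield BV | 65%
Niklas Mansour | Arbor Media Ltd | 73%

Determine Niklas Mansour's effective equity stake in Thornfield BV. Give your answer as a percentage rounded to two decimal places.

83.25%

Niklas reaches Thornfield along 2 paths.
Direct stake: 65% = 65%.
Via Arbor → Palisade: 73% × 100% × 25% = 18.25%.
Total: 65% + 18.25% = 83.25%.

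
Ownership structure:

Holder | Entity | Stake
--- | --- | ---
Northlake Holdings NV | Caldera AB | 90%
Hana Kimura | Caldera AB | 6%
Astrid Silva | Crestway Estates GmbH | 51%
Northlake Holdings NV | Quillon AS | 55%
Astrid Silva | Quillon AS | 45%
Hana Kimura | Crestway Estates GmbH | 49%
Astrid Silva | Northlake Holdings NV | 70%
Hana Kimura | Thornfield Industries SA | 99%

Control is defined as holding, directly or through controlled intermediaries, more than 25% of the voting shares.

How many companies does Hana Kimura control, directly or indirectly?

Hana holds 49% of Crestway, so Hana controls Crestway.
Hana holds 99% of Thornfield, so Hana controls Thornfield.
No other company's threshold is met.
Hana controls 2 companies.

2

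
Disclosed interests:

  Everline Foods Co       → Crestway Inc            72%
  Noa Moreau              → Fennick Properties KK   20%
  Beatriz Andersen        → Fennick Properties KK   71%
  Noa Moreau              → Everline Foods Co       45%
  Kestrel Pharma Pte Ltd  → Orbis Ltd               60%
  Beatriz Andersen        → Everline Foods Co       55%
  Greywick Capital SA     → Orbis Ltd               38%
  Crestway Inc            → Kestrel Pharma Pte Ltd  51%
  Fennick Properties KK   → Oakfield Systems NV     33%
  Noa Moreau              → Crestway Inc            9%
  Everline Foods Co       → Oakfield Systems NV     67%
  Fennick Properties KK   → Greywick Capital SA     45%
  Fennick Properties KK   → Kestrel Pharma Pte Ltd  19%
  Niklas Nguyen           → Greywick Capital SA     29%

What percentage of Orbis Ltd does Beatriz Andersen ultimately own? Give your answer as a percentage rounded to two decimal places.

32.35%

Beatriz reaches Orbis along 3 paths.
Via Fennick → Greywick: 71% × 45% × 38% = 12.141%.
Via Everline → Crestway → Kestrel: 55% × 72% × 51% × 60% = 12.1176%.
Via Fennick → Kestrel: 71% × 19% × 60% = 8.094%.
Total: 12.141% + 12.1176% + 8.094% = 32.3526%.
Rounded: 32.35%.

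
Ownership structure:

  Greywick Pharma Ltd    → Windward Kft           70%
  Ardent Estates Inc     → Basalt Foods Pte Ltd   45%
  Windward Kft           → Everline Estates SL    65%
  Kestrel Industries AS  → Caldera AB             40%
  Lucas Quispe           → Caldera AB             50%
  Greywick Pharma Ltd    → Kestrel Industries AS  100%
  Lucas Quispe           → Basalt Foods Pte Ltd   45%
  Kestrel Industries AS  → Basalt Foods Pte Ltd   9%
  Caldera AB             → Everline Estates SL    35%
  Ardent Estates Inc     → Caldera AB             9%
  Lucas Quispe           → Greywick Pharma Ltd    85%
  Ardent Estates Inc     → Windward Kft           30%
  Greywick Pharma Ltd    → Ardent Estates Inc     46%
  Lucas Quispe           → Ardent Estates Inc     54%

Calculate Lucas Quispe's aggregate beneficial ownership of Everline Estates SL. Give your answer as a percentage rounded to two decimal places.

Lucas reaches Everline along 7 paths.
Via Ardent → Windward: 54% × 30% × 65% = 10.53%.
Via Greywick → Ardent → Windward: 85% × 46% × 30% × 65% = 7.6245%.
Via Greywick → Windward: 85% × 70% × 65% = 38.675%.
Via Greywick → Kestrel → Caldera: 85% × 100% × 40% × 35% = 11.9%.
Via Caldera: 50% × 35% = 17.5%.
Via Ardent → Caldera: 54% × 9% × 35% = 1.701%.
Via Greywick → Ardent → Caldera: 85% × 46% × 9% × 35% = 1.23165%.
Total: 10.53% + 7.6245% + 38.675% + 11.9% + 17.5% + 1.701% + 1.23165% = 89.16215%.
Rounded: 89.16%.

89.16%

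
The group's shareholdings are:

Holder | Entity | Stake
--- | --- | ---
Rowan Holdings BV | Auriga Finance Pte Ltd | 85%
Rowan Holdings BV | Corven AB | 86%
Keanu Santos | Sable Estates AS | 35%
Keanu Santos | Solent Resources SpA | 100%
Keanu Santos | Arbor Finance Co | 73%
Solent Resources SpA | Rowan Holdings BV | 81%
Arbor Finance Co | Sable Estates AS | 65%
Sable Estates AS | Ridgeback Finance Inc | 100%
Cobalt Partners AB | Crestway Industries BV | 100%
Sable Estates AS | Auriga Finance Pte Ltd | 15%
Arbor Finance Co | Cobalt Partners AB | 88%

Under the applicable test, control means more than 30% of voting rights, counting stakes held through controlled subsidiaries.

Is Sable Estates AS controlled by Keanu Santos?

Yes

Keanu holds 73% of Arbor, so Keanu controls Arbor.
Arbor and Keanu together hold 65% + 35% = 100% of Sable, so Keanu controls Sable.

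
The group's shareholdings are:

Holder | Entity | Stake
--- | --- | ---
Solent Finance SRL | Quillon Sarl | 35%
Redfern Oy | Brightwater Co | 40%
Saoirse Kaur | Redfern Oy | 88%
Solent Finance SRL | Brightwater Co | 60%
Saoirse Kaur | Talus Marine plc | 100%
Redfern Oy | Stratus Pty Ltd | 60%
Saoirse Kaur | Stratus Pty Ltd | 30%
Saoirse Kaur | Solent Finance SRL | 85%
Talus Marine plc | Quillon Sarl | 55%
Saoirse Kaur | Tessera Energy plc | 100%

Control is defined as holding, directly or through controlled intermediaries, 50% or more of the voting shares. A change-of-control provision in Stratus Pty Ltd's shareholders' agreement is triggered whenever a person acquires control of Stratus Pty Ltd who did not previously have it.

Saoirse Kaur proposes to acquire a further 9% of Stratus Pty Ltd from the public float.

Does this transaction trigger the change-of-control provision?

The purchase changes only Saoirse's holdings, so Saoirse is the only person who could newly come to control Stratus.
Saoirse holds 88% of Redfern, so Saoirse controls Redfern.
Redfern and Saoirse together hold 60% + 30% = 90% of Stratus, so Saoirse controls Stratus.
So Saoirse already controls Stratus before the transaction.
After the purchase, Saoirse's direct stake in Stratus rises to 30% + 9% = 39%.
Saoirse controlled Stratus already, so this is not a new person acquiring control; every other person's position is unchanged or reduced.
No new person acquires control, so the clause is not triggered.

No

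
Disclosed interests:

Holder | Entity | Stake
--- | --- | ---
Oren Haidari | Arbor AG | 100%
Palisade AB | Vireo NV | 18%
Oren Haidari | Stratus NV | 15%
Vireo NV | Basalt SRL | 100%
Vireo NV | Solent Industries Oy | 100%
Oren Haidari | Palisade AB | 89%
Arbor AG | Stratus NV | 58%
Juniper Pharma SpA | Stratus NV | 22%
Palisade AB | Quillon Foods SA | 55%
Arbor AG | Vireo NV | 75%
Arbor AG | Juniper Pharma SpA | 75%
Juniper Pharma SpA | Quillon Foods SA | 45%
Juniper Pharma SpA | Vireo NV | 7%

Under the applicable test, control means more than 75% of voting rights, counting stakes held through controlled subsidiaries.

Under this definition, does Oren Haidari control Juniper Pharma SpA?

Oren holds 89% of Palisade, so Oren controls Palisade.
Oren holds 100% of Arbor, so Oren controls Arbor.
Arbor and Palisade together hold 75% + 18% = 93% of Vireo, so Oren controls Vireo.
Vireo holds 100% of Basalt, so Oren controls Basalt.
Vireo holds 100% of Solent, so Oren controls Solent.
In Juniper, Oren's side holds only 75%, not > 75%.
So Oren does not control Juniper.

No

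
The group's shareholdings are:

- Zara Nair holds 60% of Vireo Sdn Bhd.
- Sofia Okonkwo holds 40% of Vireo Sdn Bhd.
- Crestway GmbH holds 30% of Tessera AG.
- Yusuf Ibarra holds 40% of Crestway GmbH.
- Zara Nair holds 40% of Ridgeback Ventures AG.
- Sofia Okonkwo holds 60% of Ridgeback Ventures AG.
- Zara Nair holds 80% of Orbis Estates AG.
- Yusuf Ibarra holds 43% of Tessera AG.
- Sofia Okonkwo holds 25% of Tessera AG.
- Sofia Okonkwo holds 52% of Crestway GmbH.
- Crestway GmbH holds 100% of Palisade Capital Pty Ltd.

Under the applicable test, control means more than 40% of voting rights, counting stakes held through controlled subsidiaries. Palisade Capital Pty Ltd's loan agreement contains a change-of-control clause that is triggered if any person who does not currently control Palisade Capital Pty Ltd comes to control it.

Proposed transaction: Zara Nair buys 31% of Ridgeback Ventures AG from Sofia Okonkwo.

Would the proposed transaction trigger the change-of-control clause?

The purchase adds only to Zara's holdings (Sofia's stake shrinks), so Zara is the only person who could newly come to control Palisade.
Zara holds 60% of Vireo, so Zara controls Vireo.
Zara holds 80% of Orbis, so Zara controls Orbis.
Neither Zara nor any entity Zara controls holds any voting interest in Palisade.
So before the transaction, Zara does not control Palisade.
After the purchase, Zara's direct stake in Ridgeback rises to 40% + 31% = 71%, and Sofia's stake falls to 29%.
Zara holds 71% of Ridgeback, so Zara controls Ridgeback.
After the transaction, neither Zara nor any entity Zara controls holds a voting interest in Palisade, so Zara still does not control it.
No new person acquires control, so the clause is not triggered.

No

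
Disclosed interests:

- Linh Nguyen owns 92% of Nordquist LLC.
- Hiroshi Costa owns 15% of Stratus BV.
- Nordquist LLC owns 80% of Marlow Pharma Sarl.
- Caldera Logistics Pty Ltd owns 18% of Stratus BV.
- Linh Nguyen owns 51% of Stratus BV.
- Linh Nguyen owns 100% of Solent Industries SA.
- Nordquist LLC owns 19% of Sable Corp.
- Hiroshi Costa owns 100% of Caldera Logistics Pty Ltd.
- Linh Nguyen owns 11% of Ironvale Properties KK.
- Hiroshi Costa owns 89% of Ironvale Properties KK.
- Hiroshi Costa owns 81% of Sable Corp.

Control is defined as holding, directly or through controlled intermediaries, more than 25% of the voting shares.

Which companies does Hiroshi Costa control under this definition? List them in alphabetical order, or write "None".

Caldera Logistics Pty Ltd, Ironvale Properties KK, Sable Corp, Stratus BV

Hiroshi holds 100% of Caldera, so Hiroshi controls Caldera.
Hiroshi and Caldera together hold 15% + 18% = 33% of Stratus, so Hiroshi controls Stratus.
Hiroshi holds 89% of Ironvale, so Hiroshi controls Ironvale.
Hiroshi holds 81% of Sable, so Hiroshi controls Sable.
No other company's threshold is met.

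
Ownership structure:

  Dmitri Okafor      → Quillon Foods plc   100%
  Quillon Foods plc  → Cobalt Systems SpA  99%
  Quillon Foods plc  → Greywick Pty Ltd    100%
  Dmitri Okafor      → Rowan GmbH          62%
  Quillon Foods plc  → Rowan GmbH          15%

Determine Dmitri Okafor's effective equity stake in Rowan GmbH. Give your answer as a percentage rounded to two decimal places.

77.00%

Dmitri reaches Rowan along 2 paths.
Via Quillon: 100% × 15% = 15%.
Direct stake: 62% = 62%.
Total: 15% + 62% = 77%.
Rounded: 77.00%.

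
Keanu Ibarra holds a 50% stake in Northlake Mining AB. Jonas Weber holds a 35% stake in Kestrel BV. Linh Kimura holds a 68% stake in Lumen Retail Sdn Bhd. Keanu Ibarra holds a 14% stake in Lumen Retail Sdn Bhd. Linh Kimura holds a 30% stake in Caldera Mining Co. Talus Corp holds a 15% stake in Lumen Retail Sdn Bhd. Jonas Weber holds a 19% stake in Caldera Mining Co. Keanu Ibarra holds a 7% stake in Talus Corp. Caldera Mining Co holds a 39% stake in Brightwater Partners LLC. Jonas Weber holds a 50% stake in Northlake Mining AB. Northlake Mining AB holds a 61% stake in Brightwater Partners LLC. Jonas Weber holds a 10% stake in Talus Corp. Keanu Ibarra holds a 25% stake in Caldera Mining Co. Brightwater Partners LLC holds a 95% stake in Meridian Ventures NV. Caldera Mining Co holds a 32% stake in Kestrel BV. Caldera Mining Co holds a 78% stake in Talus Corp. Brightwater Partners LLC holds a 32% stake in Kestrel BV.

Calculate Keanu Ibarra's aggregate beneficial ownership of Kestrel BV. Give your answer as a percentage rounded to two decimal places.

20.88%

Keanu reaches Kestrel along 3 paths.
Via Caldera: 25% × 32% = 8%.
Via Northlake → Brightwater: 50% × 61% × 32% = 9.76%.
Via Caldera → Brightwater: 25% × 39% × 32% = 3.12%.
Total: 8% + 9.76% + 3.12% = 20.88%.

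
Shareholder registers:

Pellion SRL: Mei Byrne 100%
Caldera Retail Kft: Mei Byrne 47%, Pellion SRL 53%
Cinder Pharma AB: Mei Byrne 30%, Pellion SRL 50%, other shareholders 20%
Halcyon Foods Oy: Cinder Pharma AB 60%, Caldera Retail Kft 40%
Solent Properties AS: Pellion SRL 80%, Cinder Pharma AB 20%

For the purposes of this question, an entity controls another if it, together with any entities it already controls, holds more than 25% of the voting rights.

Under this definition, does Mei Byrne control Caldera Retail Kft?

Yes

Mei holds 100% of Pellion, so Mei controls Pellion.
Mei and Pellion together hold 47% + 53% = 100% of Caldera, so Mei controls Caldera.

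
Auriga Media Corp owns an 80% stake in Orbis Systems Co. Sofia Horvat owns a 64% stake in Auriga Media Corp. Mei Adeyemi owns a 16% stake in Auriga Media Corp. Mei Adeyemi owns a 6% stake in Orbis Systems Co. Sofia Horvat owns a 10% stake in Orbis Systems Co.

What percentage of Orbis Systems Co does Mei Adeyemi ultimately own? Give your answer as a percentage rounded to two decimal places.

18.80%

Mei reaches Orbis along 2 paths.
Via Auriga: 16% × 80% = 12.8%.
Direct stake: 6% = 6%.
Total: 12.8% + 6% = 18.8%.
Rounded: 18.80%.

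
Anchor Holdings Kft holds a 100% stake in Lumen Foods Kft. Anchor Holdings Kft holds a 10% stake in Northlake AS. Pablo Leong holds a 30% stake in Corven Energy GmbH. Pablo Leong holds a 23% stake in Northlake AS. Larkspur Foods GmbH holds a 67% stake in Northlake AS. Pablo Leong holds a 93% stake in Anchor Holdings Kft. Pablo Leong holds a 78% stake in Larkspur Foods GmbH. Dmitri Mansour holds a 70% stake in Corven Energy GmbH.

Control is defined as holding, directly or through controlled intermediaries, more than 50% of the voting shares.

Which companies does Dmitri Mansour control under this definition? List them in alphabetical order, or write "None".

Dmitri holds 70% of Corven, so Dmitri controls Corven.
No other company's threshold is met.

Corven Energy GmbH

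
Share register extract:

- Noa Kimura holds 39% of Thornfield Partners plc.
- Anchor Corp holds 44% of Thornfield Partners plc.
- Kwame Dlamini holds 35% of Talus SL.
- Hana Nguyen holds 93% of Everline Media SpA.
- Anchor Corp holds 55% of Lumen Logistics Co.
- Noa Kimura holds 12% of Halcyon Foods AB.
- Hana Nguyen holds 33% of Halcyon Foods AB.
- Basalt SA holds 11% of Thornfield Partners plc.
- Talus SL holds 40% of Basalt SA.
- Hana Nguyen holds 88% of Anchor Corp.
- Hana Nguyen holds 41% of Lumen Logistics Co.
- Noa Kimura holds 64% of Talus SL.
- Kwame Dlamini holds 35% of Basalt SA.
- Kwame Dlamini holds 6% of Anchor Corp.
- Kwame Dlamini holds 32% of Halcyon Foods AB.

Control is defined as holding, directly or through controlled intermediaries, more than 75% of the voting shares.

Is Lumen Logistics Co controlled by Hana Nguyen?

Yes

Hana holds 88% of Anchor, so Hana controls Anchor.
Hana and Anchor together hold 41% + 55% = 96% of Lumen, so Hana controls Lumen.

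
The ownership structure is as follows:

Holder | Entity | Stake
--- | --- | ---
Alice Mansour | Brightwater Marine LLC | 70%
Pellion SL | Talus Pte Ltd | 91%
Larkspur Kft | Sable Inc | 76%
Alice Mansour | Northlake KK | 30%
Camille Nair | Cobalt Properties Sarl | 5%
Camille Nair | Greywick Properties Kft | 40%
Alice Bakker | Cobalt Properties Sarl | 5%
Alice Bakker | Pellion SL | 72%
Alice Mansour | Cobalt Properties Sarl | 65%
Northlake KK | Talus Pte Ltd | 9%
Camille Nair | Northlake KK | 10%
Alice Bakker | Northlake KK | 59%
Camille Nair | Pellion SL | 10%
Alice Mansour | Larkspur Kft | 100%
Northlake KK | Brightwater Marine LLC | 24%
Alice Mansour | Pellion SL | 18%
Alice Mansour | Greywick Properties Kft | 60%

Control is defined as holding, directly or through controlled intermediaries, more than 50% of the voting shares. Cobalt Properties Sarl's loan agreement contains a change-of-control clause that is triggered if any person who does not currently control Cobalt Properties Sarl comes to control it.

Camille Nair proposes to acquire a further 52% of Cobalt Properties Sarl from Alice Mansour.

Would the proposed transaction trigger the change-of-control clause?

The purchase adds only to Camille's holdings (Alice Mansour's stake shrinks), so Camille is the only person who could newly come to control Cobalt.
Camille's largest direct stake is 40% in Greywick, which does not meet the threshold, so Camille controls no company.
In Cobalt, Camille's side holds only 5%, not > 50%.
So before the transaction, Camille does not control Cobalt.
After the purchase, Camille's direct stake in Cobalt rises to 5% + 52% = 57%, and Alice Mansour's stake falls to 13%.
Camille holds 57% of Cobalt, so Camille controls Cobalt.
Camille did not control Cobalt before and does after, so the clause is triggered.

Yes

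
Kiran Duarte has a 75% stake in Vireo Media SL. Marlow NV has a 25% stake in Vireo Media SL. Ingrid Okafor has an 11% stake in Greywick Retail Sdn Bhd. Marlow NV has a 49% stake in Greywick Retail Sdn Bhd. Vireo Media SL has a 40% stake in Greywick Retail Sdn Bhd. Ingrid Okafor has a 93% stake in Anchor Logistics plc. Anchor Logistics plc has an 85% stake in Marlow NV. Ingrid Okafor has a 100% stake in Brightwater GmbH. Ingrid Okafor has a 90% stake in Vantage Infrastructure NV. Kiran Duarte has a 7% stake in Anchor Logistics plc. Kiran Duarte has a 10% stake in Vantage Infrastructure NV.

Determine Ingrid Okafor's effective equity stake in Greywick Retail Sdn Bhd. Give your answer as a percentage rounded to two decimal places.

57.64%

Ingrid reaches Greywick along 3 paths.
Via Anchor → Marlow: 93% × 85% × 49% = 38.7345%.
Via Anchor → Marlow → Vireo: 93% × 85% × 25% × 40% = 7.905%.
Direct stake: 11% = 11%.
Total: 38.7345% + 7.905% + 11% = 57.6395%.
Rounded: 57.64%.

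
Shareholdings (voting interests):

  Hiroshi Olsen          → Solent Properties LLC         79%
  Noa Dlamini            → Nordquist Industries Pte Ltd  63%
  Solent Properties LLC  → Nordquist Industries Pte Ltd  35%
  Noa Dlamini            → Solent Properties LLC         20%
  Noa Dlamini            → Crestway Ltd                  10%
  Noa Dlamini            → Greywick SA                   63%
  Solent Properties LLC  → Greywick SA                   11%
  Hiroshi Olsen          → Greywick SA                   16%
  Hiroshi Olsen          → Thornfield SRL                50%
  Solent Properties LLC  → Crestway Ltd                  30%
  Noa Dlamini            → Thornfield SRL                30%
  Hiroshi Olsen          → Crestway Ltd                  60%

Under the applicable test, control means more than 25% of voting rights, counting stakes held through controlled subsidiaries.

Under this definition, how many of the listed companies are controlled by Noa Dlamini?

Noa holds 63% of Greywick, so Noa controls Greywick.
Noa holds 30% of Thornfield, so Noa controls Thornfield.
Noa holds 63% of Nordquist, so Noa controls Nordquist.
No other company's threshold is met.
Noa controls 3 companies.

3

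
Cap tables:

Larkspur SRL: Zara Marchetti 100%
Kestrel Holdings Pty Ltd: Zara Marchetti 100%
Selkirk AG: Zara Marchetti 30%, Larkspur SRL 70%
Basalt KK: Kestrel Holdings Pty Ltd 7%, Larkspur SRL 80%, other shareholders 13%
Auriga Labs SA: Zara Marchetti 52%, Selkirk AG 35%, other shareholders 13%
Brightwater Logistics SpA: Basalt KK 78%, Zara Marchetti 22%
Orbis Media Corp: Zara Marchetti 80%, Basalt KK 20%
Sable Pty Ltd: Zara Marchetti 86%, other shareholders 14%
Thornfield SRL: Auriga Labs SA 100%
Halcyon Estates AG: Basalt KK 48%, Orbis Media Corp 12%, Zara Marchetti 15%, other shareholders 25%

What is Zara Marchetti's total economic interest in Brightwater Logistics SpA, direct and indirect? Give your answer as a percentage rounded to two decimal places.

Zara reaches Brightwater along 3 paths.
Via Kestrel → Basalt: 100% × 7% × 78% = 5.46%.
Via Larkspur → Basalt: 100% × 80% × 78% = 62.4%.
Direct stake: 22% = 22%.
Total: 5.46% + 62.4% + 22% = 89.86%.

89.86%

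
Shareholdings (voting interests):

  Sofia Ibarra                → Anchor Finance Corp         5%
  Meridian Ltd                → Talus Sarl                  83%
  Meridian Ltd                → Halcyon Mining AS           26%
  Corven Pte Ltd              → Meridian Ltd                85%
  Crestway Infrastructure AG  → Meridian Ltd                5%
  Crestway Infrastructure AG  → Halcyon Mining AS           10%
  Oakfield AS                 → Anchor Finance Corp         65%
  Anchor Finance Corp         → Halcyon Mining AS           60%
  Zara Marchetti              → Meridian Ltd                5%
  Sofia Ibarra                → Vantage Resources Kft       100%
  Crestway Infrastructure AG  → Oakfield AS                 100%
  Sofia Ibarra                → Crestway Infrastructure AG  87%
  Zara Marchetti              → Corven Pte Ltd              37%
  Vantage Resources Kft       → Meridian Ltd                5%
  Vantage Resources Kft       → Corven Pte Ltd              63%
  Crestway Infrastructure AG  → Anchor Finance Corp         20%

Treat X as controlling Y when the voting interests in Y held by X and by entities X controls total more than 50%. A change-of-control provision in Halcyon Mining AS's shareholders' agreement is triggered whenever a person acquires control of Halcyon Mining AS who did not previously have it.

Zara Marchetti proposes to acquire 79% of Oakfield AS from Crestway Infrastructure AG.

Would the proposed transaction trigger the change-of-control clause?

The purchase adds only to Zara's holdings (Crestway's stake shrinks), so Zara is the only person who could newly come to control Halcyon.
Zara's largest direct stake is 37% in Corven, which does not meet the threshold, so Zara controls no company.
Neither Zara nor any entity Zara controls holds any voting interest in Halcyon.
So before the transaction, Zara does not control Halcyon.
After the purchase, Zara holds 79% of Oakfield directly, and Crestway's stake falls to 21%.
Zara holds 79% of Oakfield, so Zara controls Oakfield.
Oakfield holds 65% of Anchor, so Zara controls Anchor.
Anchor holds 60% of Halcyon, so Zara controls Halcyon.
Zara did not control Halcyon before and does after, so the clause is triggered.

Yes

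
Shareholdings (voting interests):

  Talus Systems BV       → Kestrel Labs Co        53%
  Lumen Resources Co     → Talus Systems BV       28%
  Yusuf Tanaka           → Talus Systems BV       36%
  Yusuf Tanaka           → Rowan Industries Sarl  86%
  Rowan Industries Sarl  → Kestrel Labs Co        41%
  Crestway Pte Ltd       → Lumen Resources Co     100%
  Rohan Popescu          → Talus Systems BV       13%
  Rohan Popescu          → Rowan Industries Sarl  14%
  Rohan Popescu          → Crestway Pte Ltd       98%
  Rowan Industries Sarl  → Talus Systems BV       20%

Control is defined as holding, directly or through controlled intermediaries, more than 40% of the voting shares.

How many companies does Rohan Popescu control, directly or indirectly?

Rohan holds 98% of Crestway, so Rohan controls Crestway.
Crestway holds 100% of Lumen, so Rohan controls Lumen.
Lumen and Rohan together hold 28% + 13% = 41% of Talus, so Rohan controls Talus.
Talus holds 53% of Kestrel, so Rohan controls Kestrel.
No other company's threshold is met.
Rohan controls 4 companies.

4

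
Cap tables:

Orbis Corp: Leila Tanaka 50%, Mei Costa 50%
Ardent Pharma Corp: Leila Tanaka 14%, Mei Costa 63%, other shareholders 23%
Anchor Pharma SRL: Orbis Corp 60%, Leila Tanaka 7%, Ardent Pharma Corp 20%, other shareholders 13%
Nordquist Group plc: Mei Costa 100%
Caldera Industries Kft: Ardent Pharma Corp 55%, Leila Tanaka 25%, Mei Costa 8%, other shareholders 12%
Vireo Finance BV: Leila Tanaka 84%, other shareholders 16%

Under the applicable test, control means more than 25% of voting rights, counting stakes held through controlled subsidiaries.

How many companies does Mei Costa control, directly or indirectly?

5

Mei holds 50% of Orbis, so Mei controls Orbis.
Mei holds 63% of Ardent, so Mei controls Ardent.
Orbis and Ardent together hold 60% + 20% = 80% of Anchor, so Mei controls Anchor.
Mei holds 100% of Nordquist, so Mei controls Nordquist.
Ardent and Mei together hold 55% + 8% = 63% of Caldera, so Mei controls Caldera.
No other company's threshold is met.
Mei controls 5 companies.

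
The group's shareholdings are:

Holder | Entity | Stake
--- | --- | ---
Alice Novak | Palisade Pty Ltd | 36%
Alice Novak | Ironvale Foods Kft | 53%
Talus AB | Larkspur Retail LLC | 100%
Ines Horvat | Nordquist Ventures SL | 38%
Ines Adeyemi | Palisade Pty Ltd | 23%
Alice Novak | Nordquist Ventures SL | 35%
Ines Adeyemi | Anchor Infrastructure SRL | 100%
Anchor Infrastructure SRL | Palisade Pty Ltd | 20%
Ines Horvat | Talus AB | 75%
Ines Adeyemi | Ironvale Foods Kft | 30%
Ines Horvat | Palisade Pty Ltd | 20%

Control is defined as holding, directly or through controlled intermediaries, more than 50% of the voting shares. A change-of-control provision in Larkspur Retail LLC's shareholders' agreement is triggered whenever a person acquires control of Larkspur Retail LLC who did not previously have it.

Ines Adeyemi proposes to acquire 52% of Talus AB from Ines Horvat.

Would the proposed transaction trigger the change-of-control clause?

Yes

The purchase adds only to Ines Adeyemi's holdings (Ines Horvat's stake shrinks), so Ines Adeyemi is the only person who could newly come to control Larkspur.
Ines Adeyemi holds 100% of Anchor, so Ines Adeyemi controls Anchor.
Neither Ines Adeyemi nor any entity Ines Adeyemi controls holds any voting interest in Larkspur.
So before the transaction, Ines Adeyemi does not control Larkspur.
After the purchase, Ines Adeyemi holds 52% of Talus directly, and Ines Horvat's stake falls to 23%.
Ines Adeyemi holds 52% of Talus, so Ines Adeyemi controls Talus.
Talus holds 100% of Larkspur, so Ines Adeyemi controls Larkspur.
Ines Adeyemi did not control Larkspur before and does after, so the clause is triggered.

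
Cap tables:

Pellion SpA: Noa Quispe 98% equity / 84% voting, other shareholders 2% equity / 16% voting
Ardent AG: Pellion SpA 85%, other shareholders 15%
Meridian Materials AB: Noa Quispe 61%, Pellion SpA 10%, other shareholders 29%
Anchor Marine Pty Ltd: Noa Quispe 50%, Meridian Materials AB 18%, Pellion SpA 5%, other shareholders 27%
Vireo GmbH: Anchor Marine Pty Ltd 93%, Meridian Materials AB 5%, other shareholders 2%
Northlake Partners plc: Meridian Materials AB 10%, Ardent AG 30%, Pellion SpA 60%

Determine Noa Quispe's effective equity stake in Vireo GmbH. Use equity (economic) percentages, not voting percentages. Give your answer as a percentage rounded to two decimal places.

Noa reaches Vireo along 6 paths.
Via Anchor: 50% × 93% = 46.5%.
Via Meridian → Anchor: 61% × 18% × 93% = 10.2114%.
Via Pellion → Meridian → Anchor: 98% × 10% × 18% × 93% = 1.64052%.
Via Pellion → Anchor: 98% × 5% × 93% = 4.557%.
Via Meridian: 61% × 5% = 3.05%.
Via Pellion → Meridian: 98% × 10% × 5% = 0.49%.
Total: 46.5% + 10.2114% + 1.64052% + 4.557% + 3.05% + 0.49% = 66.44892%.
Rounded: 66.45%.

66.45%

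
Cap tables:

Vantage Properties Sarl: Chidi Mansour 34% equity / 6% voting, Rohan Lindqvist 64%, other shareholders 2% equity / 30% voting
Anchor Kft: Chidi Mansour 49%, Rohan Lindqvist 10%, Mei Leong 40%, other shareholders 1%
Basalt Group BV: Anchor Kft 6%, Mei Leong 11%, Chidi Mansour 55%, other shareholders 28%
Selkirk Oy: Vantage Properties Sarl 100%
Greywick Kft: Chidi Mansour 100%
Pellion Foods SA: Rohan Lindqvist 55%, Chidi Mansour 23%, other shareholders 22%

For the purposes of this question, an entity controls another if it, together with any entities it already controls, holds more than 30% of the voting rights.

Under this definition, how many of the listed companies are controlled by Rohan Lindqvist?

3

Rohan holds 64% of Vantage, so Rohan controls Vantage.
Vantage holds 100% of Selkirk, so Rohan controls Selkirk.
Rohan holds 55% of Pellion, so Rohan controls Pellion.
No other company's threshold is met.
Rohan controls 3 companies.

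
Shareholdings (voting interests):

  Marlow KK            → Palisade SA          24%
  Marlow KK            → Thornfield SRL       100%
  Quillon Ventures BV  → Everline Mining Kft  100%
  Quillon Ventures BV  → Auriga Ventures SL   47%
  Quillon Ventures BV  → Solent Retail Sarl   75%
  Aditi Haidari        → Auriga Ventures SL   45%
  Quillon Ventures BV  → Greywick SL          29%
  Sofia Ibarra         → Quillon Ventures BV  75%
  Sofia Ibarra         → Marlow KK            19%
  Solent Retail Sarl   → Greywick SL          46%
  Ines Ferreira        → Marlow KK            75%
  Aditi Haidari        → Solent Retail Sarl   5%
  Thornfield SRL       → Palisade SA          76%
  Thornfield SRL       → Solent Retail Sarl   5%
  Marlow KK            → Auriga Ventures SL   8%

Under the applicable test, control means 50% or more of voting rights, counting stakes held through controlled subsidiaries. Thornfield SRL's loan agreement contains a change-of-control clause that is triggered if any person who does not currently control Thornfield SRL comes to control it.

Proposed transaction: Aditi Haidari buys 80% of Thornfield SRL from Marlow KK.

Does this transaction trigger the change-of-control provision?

The purchase adds only to Aditi's holdings (Marlow's stake shrinks), so Aditi is the only person who could newly come to control Thornfield.
Aditi's largest direct stake is 45% in Auriga, which does not meet the threshold, so Aditi controls no company.
Neither Aditi nor any entity Aditi controls holds any voting interest in Thornfield.
So before the transaction, Aditi does not control Thornfield.
After the purchase, Aditi holds 80% of Thornfield directly, and Marlow's stake falls to 20%.
Aditi holds 80% of Thornfield, so Aditi controls Thornfield.
Aditi did not control Thornfield before and does after, so the clause is triggered.

Yes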